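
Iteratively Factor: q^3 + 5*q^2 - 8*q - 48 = (q + 4)*(q^2 + q - 12) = (q - 3)*(q + 4)*(q + 4)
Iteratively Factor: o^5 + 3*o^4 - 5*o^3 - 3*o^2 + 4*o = (o)*(o^4 + 3*o^3 - 5*o^2 - 3*o + 4) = o*(o + 4)*(o^3 - o^2 - o + 1) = o*(o - 1)*(o + 4)*(o^2 - 1) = o*(o - 1)*(o + 1)*(o + 4)*(o - 1)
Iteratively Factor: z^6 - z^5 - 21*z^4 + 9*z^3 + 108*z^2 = (z)*(z^5 - z^4 - 21*z^3 + 9*z^2 + 108*z) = z*(z - 3)*(z^4 + 2*z^3 - 15*z^2 - 36*z) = z*(z - 4)*(z - 3)*(z^3 + 6*z^2 + 9*z) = z*(z - 4)*(z - 3)*(z + 3)*(z^2 + 3*z) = z*(z - 4)*(z - 3)*(z + 3)^2*(z)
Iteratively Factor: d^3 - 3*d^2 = (d - 3)*(d^2) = d*(d - 3)*(d)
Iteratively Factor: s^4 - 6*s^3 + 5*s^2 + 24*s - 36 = (s + 2)*(s^3 - 8*s^2 + 21*s - 18) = (s - 3)*(s + 2)*(s^2 - 5*s + 6) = (s - 3)*(s - 2)*(s + 2)*(s - 3)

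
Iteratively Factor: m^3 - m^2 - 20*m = (m + 4)*(m^2 - 5*m) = (m - 5)*(m + 4)*(m)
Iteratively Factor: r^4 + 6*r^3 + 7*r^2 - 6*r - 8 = (r + 1)*(r^3 + 5*r^2 + 2*r - 8) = (r - 1)*(r + 1)*(r^2 + 6*r + 8) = (r - 1)*(r + 1)*(r + 4)*(r + 2)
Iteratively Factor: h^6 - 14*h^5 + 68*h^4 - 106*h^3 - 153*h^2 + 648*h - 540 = (h - 5)*(h^5 - 9*h^4 + 23*h^3 + 9*h^2 - 108*h + 108) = (h - 5)*(h - 2)*(h^4 - 7*h^3 + 9*h^2 + 27*h - 54) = (h - 5)*(h - 2)*(h + 2)*(h^3 - 9*h^2 + 27*h - 27) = (h - 5)*(h - 3)*(h - 2)*(h + 2)*(h^2 - 6*h + 9) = (h - 5)*(h - 3)^2*(h - 2)*(h + 2)*(h - 3)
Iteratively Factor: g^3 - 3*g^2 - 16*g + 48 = (g + 4)*(g^2 - 7*g + 12) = (g - 4)*(g + 4)*(g - 3)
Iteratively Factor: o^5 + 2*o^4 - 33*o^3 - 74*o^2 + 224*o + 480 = (o + 2)*(o^4 - 33*o^2 - 8*o + 240) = (o - 5)*(o + 2)*(o^3 + 5*o^2 - 8*o - 48) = (o - 5)*(o + 2)*(o + 4)*(o^2 + o - 12) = (o - 5)*(o - 3)*(o + 2)*(o + 4)*(o + 4)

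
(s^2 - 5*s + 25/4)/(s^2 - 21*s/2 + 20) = (s - 5/2)/(s - 8)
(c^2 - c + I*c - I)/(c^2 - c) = (c + I)/c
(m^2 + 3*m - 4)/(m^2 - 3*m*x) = (m^2 + 3*m - 4)/(m*(m - 3*x))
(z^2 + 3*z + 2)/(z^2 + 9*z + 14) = (z + 1)/(z + 7)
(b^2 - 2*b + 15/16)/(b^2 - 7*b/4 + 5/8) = (4*b - 3)/(2*(2*b - 1))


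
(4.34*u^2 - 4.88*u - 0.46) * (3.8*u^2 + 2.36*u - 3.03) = 16.492*u^4 - 8.3016*u^3 - 26.415*u^2 + 13.7008*u + 1.3938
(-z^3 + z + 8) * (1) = -z^3 + z + 8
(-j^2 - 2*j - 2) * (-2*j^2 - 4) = 2*j^4 + 4*j^3 + 8*j^2 + 8*j + 8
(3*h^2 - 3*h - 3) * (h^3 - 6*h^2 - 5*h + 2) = 3*h^5 - 21*h^4 + 39*h^2 + 9*h - 6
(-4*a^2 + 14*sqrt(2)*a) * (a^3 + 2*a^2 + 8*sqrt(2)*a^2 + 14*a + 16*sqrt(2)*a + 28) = -4*a^5 - 18*sqrt(2)*a^4 - 8*a^4 - 36*sqrt(2)*a^3 + 168*a^3 + 196*sqrt(2)*a^2 + 336*a^2 + 392*sqrt(2)*a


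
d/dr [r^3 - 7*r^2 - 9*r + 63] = 3*r^2 - 14*r - 9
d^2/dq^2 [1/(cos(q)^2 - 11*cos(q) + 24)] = (-4*sin(q)^4 + 27*sin(q)^2 - 1221*cos(q)/4 + 33*cos(3*q)/4 + 171)/((cos(q) - 8)^3*(cos(q) - 3)^3)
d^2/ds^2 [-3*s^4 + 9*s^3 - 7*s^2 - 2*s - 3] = -36*s^2 + 54*s - 14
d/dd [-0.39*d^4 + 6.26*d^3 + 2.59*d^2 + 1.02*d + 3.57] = -1.56*d^3 + 18.78*d^2 + 5.18*d + 1.02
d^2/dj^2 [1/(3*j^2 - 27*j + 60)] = 2*(-j^2 + 9*j + (2*j - 9)^2 - 20)/(3*(j^2 - 9*j + 20)^3)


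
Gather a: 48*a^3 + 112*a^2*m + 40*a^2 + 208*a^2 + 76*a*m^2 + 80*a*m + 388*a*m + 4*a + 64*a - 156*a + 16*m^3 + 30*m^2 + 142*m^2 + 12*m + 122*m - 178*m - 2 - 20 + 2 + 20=48*a^3 + a^2*(112*m + 248) + a*(76*m^2 + 468*m - 88) + 16*m^3 + 172*m^2 - 44*m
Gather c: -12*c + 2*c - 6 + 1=-10*c - 5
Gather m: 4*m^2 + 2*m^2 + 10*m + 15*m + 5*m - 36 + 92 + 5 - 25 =6*m^2 + 30*m + 36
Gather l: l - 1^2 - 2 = l - 3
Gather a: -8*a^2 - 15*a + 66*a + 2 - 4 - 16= -8*a^2 + 51*a - 18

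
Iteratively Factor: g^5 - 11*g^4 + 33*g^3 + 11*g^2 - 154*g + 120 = (g - 1)*(g^4 - 10*g^3 + 23*g^2 + 34*g - 120) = (g - 4)*(g - 1)*(g^3 - 6*g^2 - g + 30) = (g - 4)*(g - 1)*(g + 2)*(g^2 - 8*g + 15) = (g - 4)*(g - 3)*(g - 1)*(g + 2)*(g - 5)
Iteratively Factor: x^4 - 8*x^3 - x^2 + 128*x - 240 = (x - 3)*(x^3 - 5*x^2 - 16*x + 80) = (x - 5)*(x - 3)*(x^2 - 16) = (x - 5)*(x - 3)*(x + 4)*(x - 4)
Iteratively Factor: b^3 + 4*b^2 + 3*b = (b + 1)*(b^2 + 3*b) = b*(b + 1)*(b + 3)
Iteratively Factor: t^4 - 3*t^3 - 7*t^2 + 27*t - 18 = (t - 2)*(t^3 - t^2 - 9*t + 9) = (t - 2)*(t + 3)*(t^2 - 4*t + 3) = (t - 3)*(t - 2)*(t + 3)*(t - 1)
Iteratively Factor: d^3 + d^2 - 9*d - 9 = (d + 1)*(d^2 - 9) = (d - 3)*(d + 1)*(d + 3)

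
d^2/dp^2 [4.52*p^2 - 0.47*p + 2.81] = 9.04000000000000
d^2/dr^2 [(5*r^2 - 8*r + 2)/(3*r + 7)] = 862/(27*r^3 + 189*r^2 + 441*r + 343)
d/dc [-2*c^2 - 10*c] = -4*c - 10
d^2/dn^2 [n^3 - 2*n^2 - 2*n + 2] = 6*n - 4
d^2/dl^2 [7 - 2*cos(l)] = 2*cos(l)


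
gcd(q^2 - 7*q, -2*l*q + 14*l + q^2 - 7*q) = q - 7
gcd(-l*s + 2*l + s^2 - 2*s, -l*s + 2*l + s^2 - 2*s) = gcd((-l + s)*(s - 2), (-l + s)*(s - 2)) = -l*s + 2*l + s^2 - 2*s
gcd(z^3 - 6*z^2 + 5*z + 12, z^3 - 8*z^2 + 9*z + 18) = z^2 - 2*z - 3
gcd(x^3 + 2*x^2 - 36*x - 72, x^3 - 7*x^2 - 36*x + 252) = x^2 - 36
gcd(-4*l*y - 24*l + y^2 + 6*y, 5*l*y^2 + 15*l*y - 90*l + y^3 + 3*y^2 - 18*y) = y + 6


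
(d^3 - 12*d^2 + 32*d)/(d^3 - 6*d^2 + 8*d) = (d - 8)/(d - 2)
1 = 1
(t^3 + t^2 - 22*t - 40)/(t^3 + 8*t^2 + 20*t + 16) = (t - 5)/(t + 2)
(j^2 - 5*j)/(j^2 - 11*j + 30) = j/(j - 6)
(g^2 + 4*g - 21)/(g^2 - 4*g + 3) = (g + 7)/(g - 1)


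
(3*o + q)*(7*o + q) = 21*o^2 + 10*o*q + q^2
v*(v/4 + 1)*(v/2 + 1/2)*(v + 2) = v^4/8 + 7*v^3/8 + 7*v^2/4 + v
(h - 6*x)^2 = h^2 - 12*h*x + 36*x^2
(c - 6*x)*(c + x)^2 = c^3 - 4*c^2*x - 11*c*x^2 - 6*x^3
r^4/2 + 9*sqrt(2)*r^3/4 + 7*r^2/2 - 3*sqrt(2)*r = r*(r/2 + sqrt(2))*(r - sqrt(2)/2)*(r + 3*sqrt(2))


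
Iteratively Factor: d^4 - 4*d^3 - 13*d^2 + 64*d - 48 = (d + 4)*(d^3 - 8*d^2 + 19*d - 12) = (d - 4)*(d + 4)*(d^2 - 4*d + 3) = (d - 4)*(d - 1)*(d + 4)*(d - 3)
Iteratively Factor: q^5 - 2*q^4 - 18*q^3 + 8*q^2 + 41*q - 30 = (q + 2)*(q^4 - 4*q^3 - 10*q^2 + 28*q - 15) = (q - 1)*(q + 2)*(q^3 - 3*q^2 - 13*q + 15) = (q - 5)*(q - 1)*(q + 2)*(q^2 + 2*q - 3) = (q - 5)*(q - 1)^2*(q + 2)*(q + 3)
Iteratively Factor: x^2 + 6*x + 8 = (x + 2)*(x + 4)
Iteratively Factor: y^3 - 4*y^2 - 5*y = (y)*(y^2 - 4*y - 5) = y*(y + 1)*(y - 5)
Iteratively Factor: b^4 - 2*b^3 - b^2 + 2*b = (b - 2)*(b^3 - b) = (b - 2)*(b + 1)*(b^2 - b) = (b - 2)*(b - 1)*(b + 1)*(b)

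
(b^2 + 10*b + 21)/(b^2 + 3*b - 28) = (b + 3)/(b - 4)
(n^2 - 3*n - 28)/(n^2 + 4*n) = (n - 7)/n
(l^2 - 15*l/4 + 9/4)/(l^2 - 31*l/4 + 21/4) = (l - 3)/(l - 7)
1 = 1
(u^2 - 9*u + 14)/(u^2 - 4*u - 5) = (-u^2 + 9*u - 14)/(-u^2 + 4*u + 5)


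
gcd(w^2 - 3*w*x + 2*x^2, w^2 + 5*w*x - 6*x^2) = -w + x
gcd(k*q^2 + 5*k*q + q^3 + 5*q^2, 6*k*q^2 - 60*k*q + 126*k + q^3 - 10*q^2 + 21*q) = 1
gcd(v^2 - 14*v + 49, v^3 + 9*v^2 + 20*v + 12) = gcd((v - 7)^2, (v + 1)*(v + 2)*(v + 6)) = 1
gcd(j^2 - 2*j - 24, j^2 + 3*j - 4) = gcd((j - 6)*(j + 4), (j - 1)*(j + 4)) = j + 4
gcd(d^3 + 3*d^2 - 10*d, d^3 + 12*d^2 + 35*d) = d^2 + 5*d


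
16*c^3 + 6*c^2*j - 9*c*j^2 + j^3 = (-8*c + j)*(-2*c + j)*(c + j)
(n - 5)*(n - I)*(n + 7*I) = n^3 - 5*n^2 + 6*I*n^2 + 7*n - 30*I*n - 35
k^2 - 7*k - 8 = (k - 8)*(k + 1)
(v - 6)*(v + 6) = v^2 - 36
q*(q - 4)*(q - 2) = q^3 - 6*q^2 + 8*q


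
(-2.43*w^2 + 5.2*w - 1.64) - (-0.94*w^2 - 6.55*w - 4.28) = -1.49*w^2 + 11.75*w + 2.64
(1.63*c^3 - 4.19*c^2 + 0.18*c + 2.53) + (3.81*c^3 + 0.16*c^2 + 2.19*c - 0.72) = 5.44*c^3 - 4.03*c^2 + 2.37*c + 1.81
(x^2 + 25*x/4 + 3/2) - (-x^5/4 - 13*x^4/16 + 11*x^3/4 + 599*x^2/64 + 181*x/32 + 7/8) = x^5/4 + 13*x^4/16 - 11*x^3/4 - 535*x^2/64 + 19*x/32 + 5/8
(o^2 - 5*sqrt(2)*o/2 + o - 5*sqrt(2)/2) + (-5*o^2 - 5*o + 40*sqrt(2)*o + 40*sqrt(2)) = -4*o^2 - 4*o + 75*sqrt(2)*o/2 + 75*sqrt(2)/2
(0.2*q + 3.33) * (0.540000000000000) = 0.108*q + 1.7982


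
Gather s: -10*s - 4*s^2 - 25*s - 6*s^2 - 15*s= -10*s^2 - 50*s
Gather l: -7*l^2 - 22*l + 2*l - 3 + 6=-7*l^2 - 20*l + 3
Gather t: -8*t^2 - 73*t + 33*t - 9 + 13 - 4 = -8*t^2 - 40*t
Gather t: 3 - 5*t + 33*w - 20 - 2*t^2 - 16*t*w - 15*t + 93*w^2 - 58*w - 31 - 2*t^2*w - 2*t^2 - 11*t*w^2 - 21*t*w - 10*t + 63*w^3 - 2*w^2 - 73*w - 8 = t^2*(-2*w - 4) + t*(-11*w^2 - 37*w - 30) + 63*w^3 + 91*w^2 - 98*w - 56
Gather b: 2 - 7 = -5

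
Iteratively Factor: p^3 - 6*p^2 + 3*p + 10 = (p + 1)*(p^2 - 7*p + 10) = (p - 5)*(p + 1)*(p - 2)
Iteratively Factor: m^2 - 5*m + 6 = (m - 3)*(m - 2)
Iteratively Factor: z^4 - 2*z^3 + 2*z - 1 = (z + 1)*(z^3 - 3*z^2 + 3*z - 1) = (z - 1)*(z + 1)*(z^2 - 2*z + 1) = (z - 1)^2*(z + 1)*(z - 1)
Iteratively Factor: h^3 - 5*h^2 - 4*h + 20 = (h + 2)*(h^2 - 7*h + 10) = (h - 5)*(h + 2)*(h - 2)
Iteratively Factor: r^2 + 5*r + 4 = (r + 4)*(r + 1)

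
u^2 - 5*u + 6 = (u - 3)*(u - 2)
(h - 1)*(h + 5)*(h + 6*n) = h^3 + 6*h^2*n + 4*h^2 + 24*h*n - 5*h - 30*n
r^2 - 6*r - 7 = (r - 7)*(r + 1)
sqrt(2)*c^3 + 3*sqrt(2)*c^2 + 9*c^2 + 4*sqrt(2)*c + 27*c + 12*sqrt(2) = (c + 3)*(c + 4*sqrt(2))*(sqrt(2)*c + 1)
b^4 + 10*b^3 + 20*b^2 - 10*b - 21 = (b - 1)*(b + 1)*(b + 3)*(b + 7)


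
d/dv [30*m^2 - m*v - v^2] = -m - 2*v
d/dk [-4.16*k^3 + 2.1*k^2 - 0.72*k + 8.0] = -12.48*k^2 + 4.2*k - 0.72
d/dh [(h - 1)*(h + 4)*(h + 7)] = 3*h^2 + 20*h + 17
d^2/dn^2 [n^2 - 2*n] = 2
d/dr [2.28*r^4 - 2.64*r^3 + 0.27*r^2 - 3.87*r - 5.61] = 9.12*r^3 - 7.92*r^2 + 0.54*r - 3.87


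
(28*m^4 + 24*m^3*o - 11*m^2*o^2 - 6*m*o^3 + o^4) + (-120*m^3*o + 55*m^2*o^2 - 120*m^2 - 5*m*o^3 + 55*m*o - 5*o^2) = 28*m^4 - 96*m^3*o + 44*m^2*o^2 - 120*m^2 - 11*m*o^3 + 55*m*o + o^4 - 5*o^2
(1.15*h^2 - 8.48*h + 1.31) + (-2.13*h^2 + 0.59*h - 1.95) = -0.98*h^2 - 7.89*h - 0.64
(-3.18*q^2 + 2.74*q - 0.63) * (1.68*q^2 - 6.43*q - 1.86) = -5.3424*q^4 + 25.0506*q^3 - 12.7618*q^2 - 1.0455*q + 1.1718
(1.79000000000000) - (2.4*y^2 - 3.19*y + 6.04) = -2.4*y^2 + 3.19*y - 4.25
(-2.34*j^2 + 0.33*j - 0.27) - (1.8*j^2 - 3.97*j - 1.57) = -4.14*j^2 + 4.3*j + 1.3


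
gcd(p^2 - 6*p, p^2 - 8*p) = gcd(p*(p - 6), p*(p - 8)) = p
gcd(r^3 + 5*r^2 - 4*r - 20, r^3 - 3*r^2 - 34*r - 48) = r + 2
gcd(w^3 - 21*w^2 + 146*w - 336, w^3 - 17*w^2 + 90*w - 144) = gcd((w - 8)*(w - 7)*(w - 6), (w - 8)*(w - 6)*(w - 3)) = w^2 - 14*w + 48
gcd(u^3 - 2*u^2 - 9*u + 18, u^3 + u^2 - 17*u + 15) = u - 3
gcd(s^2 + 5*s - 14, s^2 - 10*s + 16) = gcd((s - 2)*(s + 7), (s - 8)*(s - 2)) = s - 2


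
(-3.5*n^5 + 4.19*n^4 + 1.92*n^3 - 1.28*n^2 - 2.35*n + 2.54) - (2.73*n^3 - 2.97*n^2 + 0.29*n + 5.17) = -3.5*n^5 + 4.19*n^4 - 0.81*n^3 + 1.69*n^2 - 2.64*n - 2.63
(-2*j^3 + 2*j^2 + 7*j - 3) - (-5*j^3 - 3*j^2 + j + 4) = 3*j^3 + 5*j^2 + 6*j - 7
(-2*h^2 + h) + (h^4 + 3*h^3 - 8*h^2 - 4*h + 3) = h^4 + 3*h^3 - 10*h^2 - 3*h + 3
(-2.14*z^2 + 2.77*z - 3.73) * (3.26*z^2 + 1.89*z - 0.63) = -6.9764*z^4 + 4.9856*z^3 - 5.5763*z^2 - 8.7948*z + 2.3499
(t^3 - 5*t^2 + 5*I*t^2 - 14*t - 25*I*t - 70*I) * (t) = t^4 - 5*t^3 + 5*I*t^3 - 14*t^2 - 25*I*t^2 - 70*I*t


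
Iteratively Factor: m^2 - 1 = (m + 1)*(m - 1)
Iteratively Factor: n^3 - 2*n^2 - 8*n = (n + 2)*(n^2 - 4*n) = (n - 4)*(n + 2)*(n)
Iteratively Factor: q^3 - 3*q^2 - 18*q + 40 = (q - 2)*(q^2 - q - 20) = (q - 5)*(q - 2)*(q + 4)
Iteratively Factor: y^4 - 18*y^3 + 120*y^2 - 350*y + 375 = (y - 3)*(y^3 - 15*y^2 + 75*y - 125) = (y - 5)*(y - 3)*(y^2 - 10*y + 25) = (y - 5)^2*(y - 3)*(y - 5)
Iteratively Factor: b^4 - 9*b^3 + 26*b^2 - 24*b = (b - 3)*(b^3 - 6*b^2 + 8*b) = (b - 4)*(b - 3)*(b^2 - 2*b) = (b - 4)*(b - 3)*(b - 2)*(b)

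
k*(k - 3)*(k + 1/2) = k^3 - 5*k^2/2 - 3*k/2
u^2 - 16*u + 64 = (u - 8)^2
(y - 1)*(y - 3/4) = y^2 - 7*y/4 + 3/4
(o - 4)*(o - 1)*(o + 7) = o^3 + 2*o^2 - 31*o + 28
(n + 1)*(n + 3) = n^2 + 4*n + 3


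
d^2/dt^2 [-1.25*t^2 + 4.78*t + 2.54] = -2.50000000000000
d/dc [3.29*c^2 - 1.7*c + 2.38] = 6.58*c - 1.7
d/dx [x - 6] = 1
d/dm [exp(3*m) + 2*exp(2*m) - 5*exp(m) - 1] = (3*exp(2*m) + 4*exp(m) - 5)*exp(m)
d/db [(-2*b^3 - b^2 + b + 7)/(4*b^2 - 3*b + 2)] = (-8*b^4 + 12*b^3 - 13*b^2 - 60*b + 23)/(16*b^4 - 24*b^3 + 25*b^2 - 12*b + 4)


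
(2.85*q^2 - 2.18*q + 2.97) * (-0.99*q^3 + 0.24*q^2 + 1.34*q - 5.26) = -2.8215*q^5 + 2.8422*q^4 + 0.3555*q^3 - 17.1994*q^2 + 15.4466*q - 15.6222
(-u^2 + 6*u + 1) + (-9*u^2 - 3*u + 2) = -10*u^2 + 3*u + 3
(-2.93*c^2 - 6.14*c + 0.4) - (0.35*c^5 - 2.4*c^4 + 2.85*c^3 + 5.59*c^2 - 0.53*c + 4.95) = -0.35*c^5 + 2.4*c^4 - 2.85*c^3 - 8.52*c^2 - 5.61*c - 4.55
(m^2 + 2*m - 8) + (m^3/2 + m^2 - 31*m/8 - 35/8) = m^3/2 + 2*m^2 - 15*m/8 - 99/8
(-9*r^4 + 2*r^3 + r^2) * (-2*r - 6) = 18*r^5 + 50*r^4 - 14*r^3 - 6*r^2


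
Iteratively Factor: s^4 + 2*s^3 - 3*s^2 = (s + 3)*(s^3 - s^2) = s*(s + 3)*(s^2 - s) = s*(s - 1)*(s + 3)*(s)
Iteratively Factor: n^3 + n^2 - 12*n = (n)*(n^2 + n - 12) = n*(n - 3)*(n + 4)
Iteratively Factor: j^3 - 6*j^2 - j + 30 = (j - 5)*(j^2 - j - 6) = (j - 5)*(j - 3)*(j + 2)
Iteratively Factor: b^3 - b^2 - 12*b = (b + 3)*(b^2 - 4*b) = b*(b + 3)*(b - 4)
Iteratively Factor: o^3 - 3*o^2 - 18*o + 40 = (o + 4)*(o^2 - 7*o + 10) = (o - 5)*(o + 4)*(o - 2)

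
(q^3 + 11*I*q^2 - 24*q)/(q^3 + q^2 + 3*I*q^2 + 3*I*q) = (q + 8*I)/(q + 1)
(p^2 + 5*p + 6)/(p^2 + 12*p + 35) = (p^2 + 5*p + 6)/(p^2 + 12*p + 35)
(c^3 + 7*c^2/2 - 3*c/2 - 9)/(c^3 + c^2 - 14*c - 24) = (c - 3/2)/(c - 4)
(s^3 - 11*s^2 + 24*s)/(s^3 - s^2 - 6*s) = (s - 8)/(s + 2)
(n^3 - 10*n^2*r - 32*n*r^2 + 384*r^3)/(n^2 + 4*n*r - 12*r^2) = (-n^2 + 16*n*r - 64*r^2)/(-n + 2*r)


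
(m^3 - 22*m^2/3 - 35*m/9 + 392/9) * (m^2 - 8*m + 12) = m^5 - 46*m^4/3 + 601*m^3/9 - 40*m^2/3 - 3556*m/9 + 1568/3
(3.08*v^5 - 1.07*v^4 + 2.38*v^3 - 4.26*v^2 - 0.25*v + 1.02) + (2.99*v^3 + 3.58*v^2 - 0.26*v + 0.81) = 3.08*v^5 - 1.07*v^4 + 5.37*v^3 - 0.68*v^2 - 0.51*v + 1.83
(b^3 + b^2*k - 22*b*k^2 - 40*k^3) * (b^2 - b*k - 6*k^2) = b^5 - 29*b^3*k^2 - 24*b^2*k^3 + 172*b*k^4 + 240*k^5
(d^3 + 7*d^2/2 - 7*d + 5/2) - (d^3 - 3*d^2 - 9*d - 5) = 13*d^2/2 + 2*d + 15/2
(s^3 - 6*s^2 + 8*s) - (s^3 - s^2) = -5*s^2 + 8*s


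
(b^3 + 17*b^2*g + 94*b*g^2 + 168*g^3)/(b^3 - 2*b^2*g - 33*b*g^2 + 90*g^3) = (b^2 + 11*b*g + 28*g^2)/(b^2 - 8*b*g + 15*g^2)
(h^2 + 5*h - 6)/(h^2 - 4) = (h^2 + 5*h - 6)/(h^2 - 4)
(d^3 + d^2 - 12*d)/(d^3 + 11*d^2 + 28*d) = (d - 3)/(d + 7)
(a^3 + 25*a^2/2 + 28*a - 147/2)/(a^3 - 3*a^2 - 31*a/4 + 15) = 2*(a^2 + 14*a + 49)/(2*a^2 - 3*a - 20)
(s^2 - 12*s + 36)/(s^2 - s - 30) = (s - 6)/(s + 5)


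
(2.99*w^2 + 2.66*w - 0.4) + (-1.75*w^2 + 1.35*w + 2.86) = 1.24*w^2 + 4.01*w + 2.46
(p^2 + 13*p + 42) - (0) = p^2 + 13*p + 42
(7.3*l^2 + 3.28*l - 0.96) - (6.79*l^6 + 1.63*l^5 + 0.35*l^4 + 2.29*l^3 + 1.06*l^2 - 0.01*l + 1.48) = -6.79*l^6 - 1.63*l^5 - 0.35*l^4 - 2.29*l^3 + 6.24*l^2 + 3.29*l - 2.44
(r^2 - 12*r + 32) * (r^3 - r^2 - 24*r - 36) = r^5 - 13*r^4 + 20*r^3 + 220*r^2 - 336*r - 1152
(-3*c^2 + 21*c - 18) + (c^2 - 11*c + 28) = -2*c^2 + 10*c + 10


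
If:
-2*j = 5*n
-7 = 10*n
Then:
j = 7/4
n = -7/10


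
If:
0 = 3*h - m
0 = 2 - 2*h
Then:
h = 1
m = 3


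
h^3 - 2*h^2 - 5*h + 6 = (h - 3)*(h - 1)*(h + 2)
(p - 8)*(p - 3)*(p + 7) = p^3 - 4*p^2 - 53*p + 168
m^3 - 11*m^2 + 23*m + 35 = (m - 7)*(m - 5)*(m + 1)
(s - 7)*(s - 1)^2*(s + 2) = s^4 - 7*s^3 - 3*s^2 + 23*s - 14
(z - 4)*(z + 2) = z^2 - 2*z - 8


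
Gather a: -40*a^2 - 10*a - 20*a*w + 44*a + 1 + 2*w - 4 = -40*a^2 + a*(34 - 20*w) + 2*w - 3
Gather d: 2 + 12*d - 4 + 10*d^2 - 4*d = 10*d^2 + 8*d - 2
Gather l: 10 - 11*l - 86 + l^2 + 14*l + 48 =l^2 + 3*l - 28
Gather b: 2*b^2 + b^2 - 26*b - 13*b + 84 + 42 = 3*b^2 - 39*b + 126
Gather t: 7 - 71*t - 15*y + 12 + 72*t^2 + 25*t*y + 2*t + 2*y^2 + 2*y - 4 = 72*t^2 + t*(25*y - 69) + 2*y^2 - 13*y + 15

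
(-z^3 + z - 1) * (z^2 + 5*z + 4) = -z^5 - 5*z^4 - 3*z^3 + 4*z^2 - z - 4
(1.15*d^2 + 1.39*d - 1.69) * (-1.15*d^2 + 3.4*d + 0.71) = -1.3225*d^4 + 2.3115*d^3 + 7.486*d^2 - 4.7591*d - 1.1999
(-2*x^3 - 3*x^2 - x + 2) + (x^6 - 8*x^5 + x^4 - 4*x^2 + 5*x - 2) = x^6 - 8*x^5 + x^4 - 2*x^3 - 7*x^2 + 4*x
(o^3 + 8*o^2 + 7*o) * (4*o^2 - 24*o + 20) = 4*o^5 + 8*o^4 - 144*o^3 - 8*o^2 + 140*o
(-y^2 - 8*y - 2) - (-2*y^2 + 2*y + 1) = y^2 - 10*y - 3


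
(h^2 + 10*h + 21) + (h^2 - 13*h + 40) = 2*h^2 - 3*h + 61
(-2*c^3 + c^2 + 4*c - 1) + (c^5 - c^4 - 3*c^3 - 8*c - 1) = c^5 - c^4 - 5*c^3 + c^2 - 4*c - 2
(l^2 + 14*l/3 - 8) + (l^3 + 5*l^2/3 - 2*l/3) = l^3 + 8*l^2/3 + 4*l - 8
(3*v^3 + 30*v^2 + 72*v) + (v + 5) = 3*v^3 + 30*v^2 + 73*v + 5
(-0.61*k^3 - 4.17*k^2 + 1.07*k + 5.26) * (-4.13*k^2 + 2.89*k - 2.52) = 2.5193*k^5 + 15.4592*k^4 - 14.9332*k^3 - 8.1231*k^2 + 12.505*k - 13.2552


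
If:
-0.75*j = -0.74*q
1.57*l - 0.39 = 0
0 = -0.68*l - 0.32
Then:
No Solution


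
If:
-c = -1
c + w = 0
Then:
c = 1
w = -1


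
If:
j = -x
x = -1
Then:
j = 1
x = -1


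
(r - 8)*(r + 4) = r^2 - 4*r - 32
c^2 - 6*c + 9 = (c - 3)^2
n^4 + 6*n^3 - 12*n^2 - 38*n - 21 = (n - 3)*(n + 1)^2*(n + 7)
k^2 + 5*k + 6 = (k + 2)*(k + 3)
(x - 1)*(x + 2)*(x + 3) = x^3 + 4*x^2 + x - 6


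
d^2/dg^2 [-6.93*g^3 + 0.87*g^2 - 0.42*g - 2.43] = 1.74 - 41.58*g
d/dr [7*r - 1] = 7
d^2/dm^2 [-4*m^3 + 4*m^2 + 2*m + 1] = 8 - 24*m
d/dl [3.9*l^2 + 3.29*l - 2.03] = 7.8*l + 3.29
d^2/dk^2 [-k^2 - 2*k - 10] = -2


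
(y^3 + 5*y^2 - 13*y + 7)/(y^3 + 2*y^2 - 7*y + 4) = (y + 7)/(y + 4)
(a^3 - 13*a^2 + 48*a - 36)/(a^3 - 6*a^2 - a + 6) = (a - 6)/(a + 1)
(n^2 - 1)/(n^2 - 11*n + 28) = (n^2 - 1)/(n^2 - 11*n + 28)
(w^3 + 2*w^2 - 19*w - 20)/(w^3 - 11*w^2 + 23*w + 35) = (w^2 + w - 20)/(w^2 - 12*w + 35)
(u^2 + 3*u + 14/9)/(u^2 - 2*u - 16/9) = (3*u + 7)/(3*u - 8)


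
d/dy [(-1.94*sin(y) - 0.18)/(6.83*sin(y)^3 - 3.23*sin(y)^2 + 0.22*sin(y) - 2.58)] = (26.5004*sin(y)^3 - 2.578*sin(y)^2 - 1.1628*sin(y) + 5.0448)*cos(y)/(46.6489*sin(y)^6 - 44.1218*sin(y)^5 + 13.4381*sin(y)^4 - 36.664*sin(y)^3 + 16.7152*sin(y)^2 - 1.1352*sin(y) + 6.6564)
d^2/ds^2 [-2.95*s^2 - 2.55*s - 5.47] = -5.90000000000000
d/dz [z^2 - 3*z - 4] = 2*z - 3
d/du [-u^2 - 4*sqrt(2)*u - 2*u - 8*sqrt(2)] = -2*u - 4*sqrt(2) - 2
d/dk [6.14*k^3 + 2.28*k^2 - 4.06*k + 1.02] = 18.42*k^2 + 4.56*k - 4.06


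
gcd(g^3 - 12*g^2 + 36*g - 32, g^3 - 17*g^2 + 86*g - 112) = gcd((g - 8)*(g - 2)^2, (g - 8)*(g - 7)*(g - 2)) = g^2 - 10*g + 16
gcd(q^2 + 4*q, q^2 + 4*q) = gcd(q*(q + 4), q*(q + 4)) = q^2 + 4*q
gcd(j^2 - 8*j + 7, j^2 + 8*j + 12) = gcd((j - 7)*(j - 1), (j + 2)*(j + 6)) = 1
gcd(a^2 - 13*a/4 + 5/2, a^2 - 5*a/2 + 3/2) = 1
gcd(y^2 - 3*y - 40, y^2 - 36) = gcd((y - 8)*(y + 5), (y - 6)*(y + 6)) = 1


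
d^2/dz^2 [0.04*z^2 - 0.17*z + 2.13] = 0.0800000000000000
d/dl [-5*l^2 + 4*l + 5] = 4 - 10*l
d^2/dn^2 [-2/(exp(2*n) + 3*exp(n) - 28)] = 2*(-2*(2*exp(n) + 3)^2*exp(n) + (4*exp(n) + 3)*(exp(2*n) + 3*exp(n) - 28))*exp(n)/(exp(2*n) + 3*exp(n) - 28)^3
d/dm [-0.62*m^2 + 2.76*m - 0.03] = 2.76 - 1.24*m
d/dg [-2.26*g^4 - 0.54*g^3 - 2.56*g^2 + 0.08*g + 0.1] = -9.04*g^3 - 1.62*g^2 - 5.12*g + 0.08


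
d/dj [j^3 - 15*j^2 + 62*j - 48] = 3*j^2 - 30*j + 62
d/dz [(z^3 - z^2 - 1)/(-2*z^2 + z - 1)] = (z*(2 - 3*z)*(2*z^2 - z + 1) - (4*z - 1)*(-z^3 + z^2 + 1))/(2*z^2 - z + 1)^2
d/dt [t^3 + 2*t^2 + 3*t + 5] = 3*t^2 + 4*t + 3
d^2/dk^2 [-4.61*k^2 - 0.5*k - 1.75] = -9.22000000000000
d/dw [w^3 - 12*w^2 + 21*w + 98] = 3*w^2 - 24*w + 21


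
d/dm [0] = 0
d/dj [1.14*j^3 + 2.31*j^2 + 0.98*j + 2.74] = 3.42*j^2 + 4.62*j + 0.98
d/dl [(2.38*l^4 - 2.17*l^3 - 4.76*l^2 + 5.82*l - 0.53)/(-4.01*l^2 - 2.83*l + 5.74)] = (-19.0876*l^5 - 11.5045*l^4 + 66.927*l^3 - 0.558399999999999*l^2 - 58.8954*l + 31.9069)/(16.0801*l^4 + 22.6966*l^3 - 38.0259*l^2 - 32.4884*l + 32.9476)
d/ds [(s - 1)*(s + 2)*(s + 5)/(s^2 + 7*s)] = (s^4 + 14*s^3 + 39*s^2 + 20*s + 70)/(s^2*(s^2 + 14*s + 49))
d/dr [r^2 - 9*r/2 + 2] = 2*r - 9/2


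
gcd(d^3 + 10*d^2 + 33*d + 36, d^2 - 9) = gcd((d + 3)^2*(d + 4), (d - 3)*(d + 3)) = d + 3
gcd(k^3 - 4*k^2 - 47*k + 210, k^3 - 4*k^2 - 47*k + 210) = k^3 - 4*k^2 - 47*k + 210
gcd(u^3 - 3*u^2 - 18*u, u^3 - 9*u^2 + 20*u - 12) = u - 6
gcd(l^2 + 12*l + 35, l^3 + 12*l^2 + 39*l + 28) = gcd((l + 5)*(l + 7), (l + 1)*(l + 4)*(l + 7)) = l + 7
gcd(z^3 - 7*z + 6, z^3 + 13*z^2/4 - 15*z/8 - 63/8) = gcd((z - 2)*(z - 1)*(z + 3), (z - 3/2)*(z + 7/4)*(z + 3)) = z + 3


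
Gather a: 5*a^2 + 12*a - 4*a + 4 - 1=5*a^2 + 8*a + 3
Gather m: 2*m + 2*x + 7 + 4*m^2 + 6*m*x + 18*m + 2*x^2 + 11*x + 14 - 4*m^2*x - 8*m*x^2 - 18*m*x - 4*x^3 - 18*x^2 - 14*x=m^2*(4 - 4*x) + m*(-8*x^2 - 12*x + 20) - 4*x^3 - 16*x^2 - x + 21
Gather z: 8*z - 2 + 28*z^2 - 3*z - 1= 28*z^2 + 5*z - 3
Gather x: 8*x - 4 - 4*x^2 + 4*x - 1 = -4*x^2 + 12*x - 5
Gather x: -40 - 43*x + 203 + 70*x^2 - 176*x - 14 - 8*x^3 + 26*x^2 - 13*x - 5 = -8*x^3 + 96*x^2 - 232*x + 144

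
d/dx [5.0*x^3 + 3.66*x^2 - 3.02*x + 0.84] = 15.0*x^2 + 7.32*x - 3.02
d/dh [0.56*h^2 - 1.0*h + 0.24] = 1.12*h - 1.0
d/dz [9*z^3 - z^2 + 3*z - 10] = 27*z^2 - 2*z + 3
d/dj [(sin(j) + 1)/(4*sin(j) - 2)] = -3*cos(j)/(2*(2*sin(j) - 1)^2)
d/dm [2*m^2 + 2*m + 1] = 4*m + 2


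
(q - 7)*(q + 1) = q^2 - 6*q - 7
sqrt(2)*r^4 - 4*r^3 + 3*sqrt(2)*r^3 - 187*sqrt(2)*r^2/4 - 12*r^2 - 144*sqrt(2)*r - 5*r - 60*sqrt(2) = (r + 5/2)*(r - 6*sqrt(2))*(r + 4*sqrt(2))*(sqrt(2)*r + sqrt(2)/2)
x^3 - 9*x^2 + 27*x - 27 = (x - 3)^3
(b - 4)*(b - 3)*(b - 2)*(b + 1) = b^4 - 8*b^3 + 17*b^2 + 2*b - 24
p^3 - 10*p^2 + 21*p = p*(p - 7)*(p - 3)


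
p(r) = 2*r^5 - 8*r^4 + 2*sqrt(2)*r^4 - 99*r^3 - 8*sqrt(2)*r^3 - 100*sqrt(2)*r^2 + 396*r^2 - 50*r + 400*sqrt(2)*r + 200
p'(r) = 10*r^4 - 32*r^3 + 8*sqrt(2)*r^3 - 297*r^2 - 24*sqrt(2)*r^2 - 200*sqrt(2)*r + 792*r - 50 + 400*sqrt(2)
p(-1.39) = 241.65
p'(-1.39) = -738.57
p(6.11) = -2484.38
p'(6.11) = 490.24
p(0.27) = 355.60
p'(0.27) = 628.68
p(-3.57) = 4622.98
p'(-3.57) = -2954.28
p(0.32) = 387.43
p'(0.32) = 644.15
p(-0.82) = 6.06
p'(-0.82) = -108.42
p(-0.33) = 61.44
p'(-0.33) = 312.49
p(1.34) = 1074.68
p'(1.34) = 586.19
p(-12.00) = -383608.55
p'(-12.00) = 189856.19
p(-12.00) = -383608.55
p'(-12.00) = 189856.19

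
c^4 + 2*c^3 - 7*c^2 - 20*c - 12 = (c - 3)*(c + 1)*(c + 2)^2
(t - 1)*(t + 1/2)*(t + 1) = t^3 + t^2/2 - t - 1/2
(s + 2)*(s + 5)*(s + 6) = s^3 + 13*s^2 + 52*s + 60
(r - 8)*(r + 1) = r^2 - 7*r - 8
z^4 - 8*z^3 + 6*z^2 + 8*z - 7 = (z - 7)*(z - 1)^2*(z + 1)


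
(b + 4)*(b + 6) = b^2 + 10*b + 24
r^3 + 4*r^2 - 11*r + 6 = (r - 1)^2*(r + 6)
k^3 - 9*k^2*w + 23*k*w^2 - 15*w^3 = (k - 5*w)*(k - 3*w)*(k - w)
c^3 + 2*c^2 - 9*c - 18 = (c - 3)*(c + 2)*(c + 3)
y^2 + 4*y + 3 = (y + 1)*(y + 3)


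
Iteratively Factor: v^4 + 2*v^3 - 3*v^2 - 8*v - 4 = (v + 1)*(v^3 + v^2 - 4*v - 4) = (v + 1)^2*(v^2 - 4) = (v - 2)*(v + 1)^2*(v + 2)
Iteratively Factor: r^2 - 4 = (r + 2)*(r - 2)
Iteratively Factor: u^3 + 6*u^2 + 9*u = (u + 3)*(u^2 + 3*u) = u*(u + 3)*(u + 3)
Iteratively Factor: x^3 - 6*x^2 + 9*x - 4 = (x - 1)*(x^2 - 5*x + 4) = (x - 1)^2*(x - 4)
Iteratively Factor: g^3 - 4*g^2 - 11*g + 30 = (g + 3)*(g^2 - 7*g + 10) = (g - 5)*(g + 3)*(g - 2)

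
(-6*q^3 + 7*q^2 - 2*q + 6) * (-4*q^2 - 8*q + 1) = 24*q^5 + 20*q^4 - 54*q^3 - q^2 - 50*q + 6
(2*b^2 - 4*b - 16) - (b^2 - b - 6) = b^2 - 3*b - 10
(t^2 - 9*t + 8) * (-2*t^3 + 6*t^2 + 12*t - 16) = -2*t^5 + 24*t^4 - 58*t^3 - 76*t^2 + 240*t - 128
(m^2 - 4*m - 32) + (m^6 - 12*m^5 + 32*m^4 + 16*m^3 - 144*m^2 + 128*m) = m^6 - 12*m^5 + 32*m^4 + 16*m^3 - 143*m^2 + 124*m - 32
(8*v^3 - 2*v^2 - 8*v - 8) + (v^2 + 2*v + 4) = 8*v^3 - v^2 - 6*v - 4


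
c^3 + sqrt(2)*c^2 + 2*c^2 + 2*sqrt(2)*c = c*(c + 2)*(c + sqrt(2))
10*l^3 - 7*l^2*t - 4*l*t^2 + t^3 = (-5*l + t)*(-l + t)*(2*l + t)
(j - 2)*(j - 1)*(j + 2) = j^3 - j^2 - 4*j + 4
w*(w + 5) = w^2 + 5*w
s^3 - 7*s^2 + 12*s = s*(s - 4)*(s - 3)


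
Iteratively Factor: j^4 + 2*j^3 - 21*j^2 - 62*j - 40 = (j + 4)*(j^3 - 2*j^2 - 13*j - 10) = (j + 1)*(j + 4)*(j^2 - 3*j - 10) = (j + 1)*(j + 2)*(j + 4)*(j - 5)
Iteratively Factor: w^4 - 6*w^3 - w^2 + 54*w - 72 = (w - 2)*(w^3 - 4*w^2 - 9*w + 36) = (w - 3)*(w - 2)*(w^2 - w - 12) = (w - 3)*(w - 2)*(w + 3)*(w - 4)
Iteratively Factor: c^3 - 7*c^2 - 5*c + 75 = (c + 3)*(c^2 - 10*c + 25) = (c - 5)*(c + 3)*(c - 5)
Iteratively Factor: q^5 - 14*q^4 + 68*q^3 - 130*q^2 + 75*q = (q - 5)*(q^4 - 9*q^3 + 23*q^2 - 15*q) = (q - 5)*(q - 3)*(q^3 - 6*q^2 + 5*q) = (q - 5)*(q - 3)*(q - 1)*(q^2 - 5*q) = q*(q - 5)*(q - 3)*(q - 1)*(q - 5)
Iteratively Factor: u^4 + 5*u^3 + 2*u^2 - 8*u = (u - 1)*(u^3 + 6*u^2 + 8*u) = (u - 1)*(u + 2)*(u^2 + 4*u) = u*(u - 1)*(u + 2)*(u + 4)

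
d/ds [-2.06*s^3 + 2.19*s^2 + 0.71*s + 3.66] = -6.18*s^2 + 4.38*s + 0.71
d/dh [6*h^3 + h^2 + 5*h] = 18*h^2 + 2*h + 5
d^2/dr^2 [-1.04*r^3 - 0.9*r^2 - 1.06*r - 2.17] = -6.24*r - 1.8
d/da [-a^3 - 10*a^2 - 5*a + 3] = -3*a^2 - 20*a - 5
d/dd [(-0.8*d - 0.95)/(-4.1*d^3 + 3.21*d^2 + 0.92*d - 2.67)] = (-6.56*d^3 - 9.117*d^2 + 6.099*d + 3.01)/(16.81*d^6 - 26.322*d^5 + 2.7601*d^4 + 27.8004*d^3 - 16.295*d^2 - 4.9128*d + 7.1289)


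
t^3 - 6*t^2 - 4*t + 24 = (t - 6)*(t - 2)*(t + 2)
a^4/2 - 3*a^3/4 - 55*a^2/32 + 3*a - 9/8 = (a/2 + 1)*(a - 2)*(a - 3/4)^2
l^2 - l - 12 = (l - 4)*(l + 3)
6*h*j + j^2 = j*(6*h + j)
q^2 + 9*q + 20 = (q + 4)*(q + 5)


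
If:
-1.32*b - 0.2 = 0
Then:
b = -0.15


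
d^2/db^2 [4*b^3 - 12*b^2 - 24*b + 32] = 24*b - 24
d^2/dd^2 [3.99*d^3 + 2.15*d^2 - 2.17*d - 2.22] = 23.94*d + 4.3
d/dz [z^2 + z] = 2*z + 1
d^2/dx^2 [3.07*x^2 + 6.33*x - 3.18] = 6.14000000000000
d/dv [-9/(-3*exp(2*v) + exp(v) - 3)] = (9 - 54*exp(v))*exp(v)/(3*exp(2*v) - exp(v) + 3)^2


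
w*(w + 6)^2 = w^3 + 12*w^2 + 36*w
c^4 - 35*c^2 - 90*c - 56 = (c - 7)*(c + 1)*(c + 2)*(c + 4)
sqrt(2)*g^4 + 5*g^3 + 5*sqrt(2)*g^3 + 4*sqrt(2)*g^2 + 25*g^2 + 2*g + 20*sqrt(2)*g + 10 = (g + 5)*(g + sqrt(2))^2*(sqrt(2)*g + 1)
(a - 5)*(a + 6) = a^2 + a - 30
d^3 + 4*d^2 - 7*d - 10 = (d - 2)*(d + 1)*(d + 5)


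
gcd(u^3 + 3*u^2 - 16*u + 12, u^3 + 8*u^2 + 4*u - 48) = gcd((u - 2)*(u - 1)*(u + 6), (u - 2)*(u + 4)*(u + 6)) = u^2 + 4*u - 12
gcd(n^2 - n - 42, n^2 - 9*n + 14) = n - 7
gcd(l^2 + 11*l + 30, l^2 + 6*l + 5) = l + 5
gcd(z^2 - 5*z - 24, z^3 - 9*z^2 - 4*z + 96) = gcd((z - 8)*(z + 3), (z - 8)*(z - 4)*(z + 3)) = z^2 - 5*z - 24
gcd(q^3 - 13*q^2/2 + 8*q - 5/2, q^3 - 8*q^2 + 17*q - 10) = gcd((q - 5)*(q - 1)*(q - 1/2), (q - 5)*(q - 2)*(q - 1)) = q^2 - 6*q + 5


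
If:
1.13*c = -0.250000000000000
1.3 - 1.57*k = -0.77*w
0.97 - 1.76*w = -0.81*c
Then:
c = -0.22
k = 1.05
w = 0.45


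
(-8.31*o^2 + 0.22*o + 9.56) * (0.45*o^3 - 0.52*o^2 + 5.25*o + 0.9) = -3.7395*o^5 + 4.4202*o^4 - 39.4399*o^3 - 11.2952*o^2 + 50.388*o + 8.604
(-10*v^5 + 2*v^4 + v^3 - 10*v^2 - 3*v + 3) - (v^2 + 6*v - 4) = -10*v^5 + 2*v^4 + v^3 - 11*v^2 - 9*v + 7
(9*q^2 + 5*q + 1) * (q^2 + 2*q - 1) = 9*q^4 + 23*q^3 + 2*q^2 - 3*q - 1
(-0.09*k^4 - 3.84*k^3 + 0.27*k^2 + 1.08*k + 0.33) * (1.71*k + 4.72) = -0.1539*k^5 - 6.9912*k^4 - 17.6631*k^3 + 3.1212*k^2 + 5.6619*k + 1.5576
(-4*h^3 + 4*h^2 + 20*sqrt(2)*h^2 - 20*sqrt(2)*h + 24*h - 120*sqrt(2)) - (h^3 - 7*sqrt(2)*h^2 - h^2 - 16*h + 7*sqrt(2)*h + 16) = -5*h^3 + 5*h^2 + 27*sqrt(2)*h^2 - 27*sqrt(2)*h + 40*h - 120*sqrt(2) - 16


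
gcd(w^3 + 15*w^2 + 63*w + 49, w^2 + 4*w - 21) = w + 7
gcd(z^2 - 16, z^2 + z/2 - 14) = z + 4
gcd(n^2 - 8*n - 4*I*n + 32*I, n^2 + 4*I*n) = 1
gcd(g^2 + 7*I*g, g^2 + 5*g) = g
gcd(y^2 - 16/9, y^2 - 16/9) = y^2 - 16/9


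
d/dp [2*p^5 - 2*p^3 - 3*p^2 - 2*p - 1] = 10*p^4 - 6*p^2 - 6*p - 2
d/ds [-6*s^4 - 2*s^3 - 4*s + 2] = -24*s^3 - 6*s^2 - 4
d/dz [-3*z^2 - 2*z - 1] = -6*z - 2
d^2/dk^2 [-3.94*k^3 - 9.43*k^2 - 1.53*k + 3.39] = -23.64*k - 18.86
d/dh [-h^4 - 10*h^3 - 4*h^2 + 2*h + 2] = -4*h^3 - 30*h^2 - 8*h + 2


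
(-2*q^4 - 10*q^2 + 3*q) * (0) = 0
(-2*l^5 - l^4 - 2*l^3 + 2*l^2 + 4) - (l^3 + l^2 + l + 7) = -2*l^5 - l^4 - 3*l^3 + l^2 - l - 3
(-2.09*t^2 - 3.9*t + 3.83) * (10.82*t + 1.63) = -22.6138*t^3 - 45.6047*t^2 + 35.0836*t + 6.2429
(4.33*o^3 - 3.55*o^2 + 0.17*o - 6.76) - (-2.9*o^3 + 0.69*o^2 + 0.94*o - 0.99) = 7.23*o^3 - 4.24*o^2 - 0.77*o - 5.77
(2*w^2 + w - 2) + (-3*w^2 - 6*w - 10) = -w^2 - 5*w - 12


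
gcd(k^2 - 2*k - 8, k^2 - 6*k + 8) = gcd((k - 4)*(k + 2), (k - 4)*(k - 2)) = k - 4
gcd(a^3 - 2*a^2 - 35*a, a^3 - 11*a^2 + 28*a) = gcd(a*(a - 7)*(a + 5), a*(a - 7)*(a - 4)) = a^2 - 7*a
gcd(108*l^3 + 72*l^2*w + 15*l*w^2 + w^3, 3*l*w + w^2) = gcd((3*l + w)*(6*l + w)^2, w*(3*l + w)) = 3*l + w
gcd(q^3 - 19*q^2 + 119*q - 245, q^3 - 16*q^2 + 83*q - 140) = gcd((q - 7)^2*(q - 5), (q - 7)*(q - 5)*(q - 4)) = q^2 - 12*q + 35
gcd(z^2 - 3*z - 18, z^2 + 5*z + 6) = z + 3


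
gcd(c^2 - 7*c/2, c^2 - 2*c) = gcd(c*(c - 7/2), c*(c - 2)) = c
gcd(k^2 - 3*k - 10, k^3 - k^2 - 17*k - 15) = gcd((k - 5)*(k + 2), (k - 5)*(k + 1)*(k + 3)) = k - 5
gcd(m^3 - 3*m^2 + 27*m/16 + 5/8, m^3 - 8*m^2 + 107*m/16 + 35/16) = m^2 - m - 5/16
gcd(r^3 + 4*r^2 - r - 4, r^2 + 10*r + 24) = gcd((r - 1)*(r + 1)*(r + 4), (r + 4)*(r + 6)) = r + 4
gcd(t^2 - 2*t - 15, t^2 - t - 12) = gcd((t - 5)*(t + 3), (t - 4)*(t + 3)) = t + 3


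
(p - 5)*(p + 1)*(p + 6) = p^3 + 2*p^2 - 29*p - 30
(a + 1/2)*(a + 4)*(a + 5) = a^3 + 19*a^2/2 + 49*a/2 + 10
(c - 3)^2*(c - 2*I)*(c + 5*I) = c^4 - 6*c^3 + 3*I*c^3 + 19*c^2 - 18*I*c^2 - 60*c + 27*I*c + 90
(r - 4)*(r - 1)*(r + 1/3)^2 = r^4 - 13*r^3/3 + 7*r^2/9 + 19*r/9 + 4/9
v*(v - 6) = v^2 - 6*v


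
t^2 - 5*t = t*(t - 5)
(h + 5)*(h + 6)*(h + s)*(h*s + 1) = h^4*s + h^3*s^2 + 11*h^3*s + h^3 + 11*h^2*s^2 + 31*h^2*s + 11*h^2 + 30*h*s^2 + 11*h*s + 30*h + 30*s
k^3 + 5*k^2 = k^2*(k + 5)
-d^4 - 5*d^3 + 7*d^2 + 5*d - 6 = (d + 1)*(d + 6)*(I*d - I)^2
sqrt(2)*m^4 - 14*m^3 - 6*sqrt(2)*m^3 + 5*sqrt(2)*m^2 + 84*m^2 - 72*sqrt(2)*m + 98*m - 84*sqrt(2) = (m - 7)*(m - 6*sqrt(2))*(m - sqrt(2))*(sqrt(2)*m + sqrt(2))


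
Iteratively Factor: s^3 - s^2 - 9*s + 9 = (s - 1)*(s^2 - 9) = (s - 1)*(s + 3)*(s - 3)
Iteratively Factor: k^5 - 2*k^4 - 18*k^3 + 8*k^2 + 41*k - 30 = (k + 2)*(k^4 - 4*k^3 - 10*k^2 + 28*k - 15) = (k + 2)*(k + 3)*(k^3 - 7*k^2 + 11*k - 5) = (k - 5)*(k + 2)*(k + 3)*(k^2 - 2*k + 1) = (k - 5)*(k - 1)*(k + 2)*(k + 3)*(k - 1)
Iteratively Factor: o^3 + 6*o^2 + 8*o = (o + 2)*(o^2 + 4*o) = o*(o + 2)*(o + 4)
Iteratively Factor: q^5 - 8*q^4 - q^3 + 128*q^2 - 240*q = (q - 4)*(q^4 - 4*q^3 - 17*q^2 + 60*q) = q*(q - 4)*(q^3 - 4*q^2 - 17*q + 60) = q*(q - 5)*(q - 4)*(q^2 + q - 12) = q*(q - 5)*(q - 4)*(q - 3)*(q + 4)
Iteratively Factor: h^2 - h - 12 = (h - 4)*(h + 3)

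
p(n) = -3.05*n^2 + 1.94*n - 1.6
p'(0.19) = 0.78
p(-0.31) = -2.49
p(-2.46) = -24.83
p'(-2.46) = 16.95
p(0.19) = -1.34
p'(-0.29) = 3.71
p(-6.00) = -123.04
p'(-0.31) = 3.83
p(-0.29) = -2.42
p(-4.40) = -69.18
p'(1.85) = -9.34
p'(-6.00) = 38.54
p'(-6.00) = 38.54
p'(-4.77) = 31.04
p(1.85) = -8.45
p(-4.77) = -80.25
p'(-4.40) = 28.78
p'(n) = 1.94 - 6.1*n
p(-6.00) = -123.04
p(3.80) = -38.27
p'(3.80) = -21.24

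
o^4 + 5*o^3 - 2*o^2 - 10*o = o*(o + 5)*(o - sqrt(2))*(o + sqrt(2))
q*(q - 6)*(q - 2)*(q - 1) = q^4 - 9*q^3 + 20*q^2 - 12*q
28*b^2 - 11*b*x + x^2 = (-7*b + x)*(-4*b + x)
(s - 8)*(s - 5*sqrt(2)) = s^2 - 8*s - 5*sqrt(2)*s + 40*sqrt(2)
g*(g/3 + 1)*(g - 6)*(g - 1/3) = g^4/3 - 10*g^3/9 - 17*g^2/3 + 2*g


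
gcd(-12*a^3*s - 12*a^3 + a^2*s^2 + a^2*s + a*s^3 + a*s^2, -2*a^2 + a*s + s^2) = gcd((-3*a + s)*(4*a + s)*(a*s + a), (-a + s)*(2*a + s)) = 1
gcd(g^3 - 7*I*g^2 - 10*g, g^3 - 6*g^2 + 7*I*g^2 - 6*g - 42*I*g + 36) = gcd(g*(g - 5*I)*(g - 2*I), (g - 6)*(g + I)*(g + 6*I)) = 1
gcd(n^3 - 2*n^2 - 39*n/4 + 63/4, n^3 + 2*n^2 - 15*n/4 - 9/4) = n^2 + 3*n/2 - 9/2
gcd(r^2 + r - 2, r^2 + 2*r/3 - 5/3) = r - 1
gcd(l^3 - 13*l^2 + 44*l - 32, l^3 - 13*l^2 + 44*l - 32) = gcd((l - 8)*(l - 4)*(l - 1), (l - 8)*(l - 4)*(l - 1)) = l^3 - 13*l^2 + 44*l - 32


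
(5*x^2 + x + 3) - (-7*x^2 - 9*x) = 12*x^2 + 10*x + 3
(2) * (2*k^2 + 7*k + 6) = 4*k^2 + 14*k + 12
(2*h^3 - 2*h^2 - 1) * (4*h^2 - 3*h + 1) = 8*h^5 - 14*h^4 + 8*h^3 - 6*h^2 + 3*h - 1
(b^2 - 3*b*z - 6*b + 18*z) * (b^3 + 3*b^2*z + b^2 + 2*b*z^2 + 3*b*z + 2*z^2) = b^5 - 5*b^4 - 7*b^3*z^2 - 6*b^3 - 6*b^2*z^3 + 35*b^2*z^2 + 30*b*z^3 + 42*b*z^2 + 36*z^3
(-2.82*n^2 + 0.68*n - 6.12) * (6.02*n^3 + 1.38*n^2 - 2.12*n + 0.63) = -16.9764*n^5 + 0.202000000000001*n^4 - 29.9256*n^3 - 11.6638*n^2 + 13.4028*n - 3.8556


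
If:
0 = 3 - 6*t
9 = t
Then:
No Solution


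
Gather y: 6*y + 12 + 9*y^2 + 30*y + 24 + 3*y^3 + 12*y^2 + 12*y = 3*y^3 + 21*y^2 + 48*y + 36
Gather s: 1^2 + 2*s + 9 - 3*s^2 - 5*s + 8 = -3*s^2 - 3*s + 18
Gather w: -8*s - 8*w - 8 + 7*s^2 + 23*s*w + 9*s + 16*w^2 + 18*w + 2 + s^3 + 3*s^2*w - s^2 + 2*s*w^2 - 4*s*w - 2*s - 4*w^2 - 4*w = s^3 + 6*s^2 - s + w^2*(2*s + 12) + w*(3*s^2 + 19*s + 6) - 6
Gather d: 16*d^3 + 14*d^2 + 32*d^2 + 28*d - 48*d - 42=16*d^3 + 46*d^2 - 20*d - 42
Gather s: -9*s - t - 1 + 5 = -9*s - t + 4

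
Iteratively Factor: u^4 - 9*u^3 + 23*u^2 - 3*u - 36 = (u - 3)*(u^3 - 6*u^2 + 5*u + 12) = (u - 3)*(u + 1)*(u^2 - 7*u + 12) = (u - 4)*(u - 3)*(u + 1)*(u - 3)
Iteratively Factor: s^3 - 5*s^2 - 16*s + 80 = (s + 4)*(s^2 - 9*s + 20) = (s - 5)*(s + 4)*(s - 4)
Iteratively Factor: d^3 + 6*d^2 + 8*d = (d)*(d^2 + 6*d + 8) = d*(d + 2)*(d + 4)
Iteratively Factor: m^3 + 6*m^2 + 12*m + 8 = (m + 2)*(m^2 + 4*m + 4) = (m + 2)^2*(m + 2)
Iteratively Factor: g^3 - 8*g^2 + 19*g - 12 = (g - 4)*(g^2 - 4*g + 3) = (g - 4)*(g - 3)*(g - 1)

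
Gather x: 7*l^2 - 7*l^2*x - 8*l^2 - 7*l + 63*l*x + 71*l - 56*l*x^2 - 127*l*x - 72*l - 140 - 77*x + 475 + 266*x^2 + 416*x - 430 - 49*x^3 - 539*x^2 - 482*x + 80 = -l^2 - 8*l - 49*x^3 + x^2*(-56*l - 273) + x*(-7*l^2 - 64*l - 143) - 15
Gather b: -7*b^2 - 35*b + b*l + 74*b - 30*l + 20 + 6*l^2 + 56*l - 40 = -7*b^2 + b*(l + 39) + 6*l^2 + 26*l - 20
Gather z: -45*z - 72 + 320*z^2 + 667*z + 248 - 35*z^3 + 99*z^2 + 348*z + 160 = -35*z^3 + 419*z^2 + 970*z + 336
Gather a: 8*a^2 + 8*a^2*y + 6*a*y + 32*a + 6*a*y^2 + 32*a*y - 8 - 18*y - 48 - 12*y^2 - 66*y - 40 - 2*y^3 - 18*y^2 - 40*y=a^2*(8*y + 8) + a*(6*y^2 + 38*y + 32) - 2*y^3 - 30*y^2 - 124*y - 96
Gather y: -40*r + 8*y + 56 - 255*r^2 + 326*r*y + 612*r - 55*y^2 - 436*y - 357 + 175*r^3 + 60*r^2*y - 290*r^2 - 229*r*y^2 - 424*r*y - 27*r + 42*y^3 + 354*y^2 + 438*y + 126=175*r^3 - 545*r^2 + 545*r + 42*y^3 + y^2*(299 - 229*r) + y*(60*r^2 - 98*r + 10) - 175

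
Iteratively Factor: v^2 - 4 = (v + 2)*(v - 2)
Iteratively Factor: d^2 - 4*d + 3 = (d - 1)*(d - 3)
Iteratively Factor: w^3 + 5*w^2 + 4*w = (w)*(w^2 + 5*w + 4) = w*(w + 4)*(w + 1)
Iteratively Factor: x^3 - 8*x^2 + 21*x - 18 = (x - 2)*(x^2 - 6*x + 9) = (x - 3)*(x - 2)*(x - 3)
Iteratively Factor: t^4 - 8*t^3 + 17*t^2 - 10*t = (t - 2)*(t^3 - 6*t^2 + 5*t) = (t - 5)*(t - 2)*(t^2 - t) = (t - 5)*(t - 2)*(t - 1)*(t)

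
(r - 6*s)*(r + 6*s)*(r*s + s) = r^3*s + r^2*s - 36*r*s^3 - 36*s^3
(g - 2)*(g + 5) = g^2 + 3*g - 10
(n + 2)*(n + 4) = n^2 + 6*n + 8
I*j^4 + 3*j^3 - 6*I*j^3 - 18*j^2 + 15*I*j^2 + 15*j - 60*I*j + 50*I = (j - 5)*(j - 5*I)*(j + 2*I)*(I*j - I)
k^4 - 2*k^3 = k^3*(k - 2)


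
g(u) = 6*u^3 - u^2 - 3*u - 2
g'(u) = 18*u^2 - 2*u - 3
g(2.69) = 99.48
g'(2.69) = 121.87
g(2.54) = 82.25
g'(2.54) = 108.05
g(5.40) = 897.42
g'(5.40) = 511.08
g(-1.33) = -13.89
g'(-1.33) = 31.50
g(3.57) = 247.54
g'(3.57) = 219.27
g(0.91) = -1.04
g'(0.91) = 10.09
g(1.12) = 1.82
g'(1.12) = 17.34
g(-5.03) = -775.79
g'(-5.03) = 462.48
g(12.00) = 10186.00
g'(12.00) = 2565.00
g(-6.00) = -1316.00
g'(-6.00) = 657.00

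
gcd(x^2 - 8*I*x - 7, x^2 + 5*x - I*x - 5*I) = x - I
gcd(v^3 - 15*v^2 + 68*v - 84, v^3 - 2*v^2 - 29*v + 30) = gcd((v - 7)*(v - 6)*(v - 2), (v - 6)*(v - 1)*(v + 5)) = v - 6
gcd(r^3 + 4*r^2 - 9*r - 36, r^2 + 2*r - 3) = r + 3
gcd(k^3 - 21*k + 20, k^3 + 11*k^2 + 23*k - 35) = k^2 + 4*k - 5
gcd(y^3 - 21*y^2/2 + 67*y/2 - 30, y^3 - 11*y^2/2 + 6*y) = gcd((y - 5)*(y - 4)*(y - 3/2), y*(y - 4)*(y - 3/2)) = y^2 - 11*y/2 + 6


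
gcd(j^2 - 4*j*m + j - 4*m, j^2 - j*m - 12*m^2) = j - 4*m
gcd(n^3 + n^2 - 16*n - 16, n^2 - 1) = n + 1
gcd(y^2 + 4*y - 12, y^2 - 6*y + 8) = y - 2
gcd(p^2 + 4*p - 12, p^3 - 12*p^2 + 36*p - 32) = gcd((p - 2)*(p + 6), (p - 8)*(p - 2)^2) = p - 2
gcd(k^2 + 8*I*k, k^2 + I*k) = k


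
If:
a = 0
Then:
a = 0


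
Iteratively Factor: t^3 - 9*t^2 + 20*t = (t)*(t^2 - 9*t + 20) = t*(t - 5)*(t - 4)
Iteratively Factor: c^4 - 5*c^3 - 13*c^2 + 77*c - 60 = (c - 5)*(c^3 - 13*c + 12) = (c - 5)*(c - 3)*(c^2 + 3*c - 4) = (c - 5)*(c - 3)*(c + 4)*(c - 1)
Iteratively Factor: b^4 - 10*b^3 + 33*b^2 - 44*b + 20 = (b - 5)*(b^3 - 5*b^2 + 8*b - 4) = (b - 5)*(b - 2)*(b^2 - 3*b + 2) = (b - 5)*(b - 2)*(b - 1)*(b - 2)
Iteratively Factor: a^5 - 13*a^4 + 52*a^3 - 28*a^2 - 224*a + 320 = (a - 5)*(a^4 - 8*a^3 + 12*a^2 + 32*a - 64) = (a - 5)*(a + 2)*(a^3 - 10*a^2 + 32*a - 32) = (a - 5)*(a - 2)*(a + 2)*(a^2 - 8*a + 16) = (a - 5)*(a - 4)*(a - 2)*(a + 2)*(a - 4)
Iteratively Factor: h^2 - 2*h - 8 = (h - 4)*(h + 2)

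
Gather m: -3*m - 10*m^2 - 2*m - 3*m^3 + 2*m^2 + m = -3*m^3 - 8*m^2 - 4*m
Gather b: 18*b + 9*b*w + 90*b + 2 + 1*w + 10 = b*(9*w + 108) + w + 12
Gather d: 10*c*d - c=10*c*d - c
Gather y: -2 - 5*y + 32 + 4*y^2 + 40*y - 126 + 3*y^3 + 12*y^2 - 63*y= 3*y^3 + 16*y^2 - 28*y - 96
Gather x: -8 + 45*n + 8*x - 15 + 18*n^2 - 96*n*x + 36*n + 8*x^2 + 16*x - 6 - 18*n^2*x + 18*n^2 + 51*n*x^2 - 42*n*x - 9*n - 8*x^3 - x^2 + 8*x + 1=36*n^2 + 72*n - 8*x^3 + x^2*(51*n + 7) + x*(-18*n^2 - 138*n + 32) - 28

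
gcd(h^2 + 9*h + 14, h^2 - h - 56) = h + 7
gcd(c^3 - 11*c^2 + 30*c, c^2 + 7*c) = c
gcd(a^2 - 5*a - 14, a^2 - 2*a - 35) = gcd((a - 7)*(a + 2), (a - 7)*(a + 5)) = a - 7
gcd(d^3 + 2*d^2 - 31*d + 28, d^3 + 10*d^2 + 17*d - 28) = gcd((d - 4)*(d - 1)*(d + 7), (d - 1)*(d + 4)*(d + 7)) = d^2 + 6*d - 7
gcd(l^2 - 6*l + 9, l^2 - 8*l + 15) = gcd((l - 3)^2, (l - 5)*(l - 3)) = l - 3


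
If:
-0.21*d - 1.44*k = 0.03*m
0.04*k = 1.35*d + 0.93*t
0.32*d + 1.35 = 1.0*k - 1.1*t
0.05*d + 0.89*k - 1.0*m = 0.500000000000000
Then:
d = 1.18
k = -0.16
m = -0.58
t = -1.71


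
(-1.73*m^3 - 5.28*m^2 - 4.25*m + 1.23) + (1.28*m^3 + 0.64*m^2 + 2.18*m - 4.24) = -0.45*m^3 - 4.64*m^2 - 2.07*m - 3.01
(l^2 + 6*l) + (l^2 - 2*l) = 2*l^2 + 4*l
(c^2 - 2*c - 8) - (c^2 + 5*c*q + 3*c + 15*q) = -5*c*q - 5*c - 15*q - 8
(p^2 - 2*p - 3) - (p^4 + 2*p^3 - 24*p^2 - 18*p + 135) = -p^4 - 2*p^3 + 25*p^2 + 16*p - 138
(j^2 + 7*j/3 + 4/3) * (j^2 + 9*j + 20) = j^4 + 34*j^3/3 + 127*j^2/3 + 176*j/3 + 80/3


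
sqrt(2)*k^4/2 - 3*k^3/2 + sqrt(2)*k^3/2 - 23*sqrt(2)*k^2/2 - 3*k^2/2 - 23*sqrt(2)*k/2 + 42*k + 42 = (k - 3*sqrt(2))*(k - 2*sqrt(2))*(k + 7*sqrt(2)/2)*(sqrt(2)*k/2 + sqrt(2)/2)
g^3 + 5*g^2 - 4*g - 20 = (g - 2)*(g + 2)*(g + 5)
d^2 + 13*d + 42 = (d + 6)*(d + 7)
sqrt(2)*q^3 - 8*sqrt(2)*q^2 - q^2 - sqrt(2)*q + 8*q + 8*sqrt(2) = (q - 8)*(q - sqrt(2))*(sqrt(2)*q + 1)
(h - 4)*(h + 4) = h^2 - 16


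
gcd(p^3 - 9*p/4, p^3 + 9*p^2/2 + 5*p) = p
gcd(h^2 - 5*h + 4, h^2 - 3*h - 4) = h - 4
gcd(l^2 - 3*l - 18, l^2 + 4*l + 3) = l + 3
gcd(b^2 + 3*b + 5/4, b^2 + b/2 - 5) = b + 5/2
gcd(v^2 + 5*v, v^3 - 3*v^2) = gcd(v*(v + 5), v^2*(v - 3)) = v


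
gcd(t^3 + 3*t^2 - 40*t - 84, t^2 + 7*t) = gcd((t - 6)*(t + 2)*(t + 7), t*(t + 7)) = t + 7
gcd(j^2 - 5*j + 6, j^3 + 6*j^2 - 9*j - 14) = j - 2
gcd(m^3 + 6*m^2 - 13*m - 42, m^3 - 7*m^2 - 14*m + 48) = 1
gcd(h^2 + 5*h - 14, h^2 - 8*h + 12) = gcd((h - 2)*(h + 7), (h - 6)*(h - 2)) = h - 2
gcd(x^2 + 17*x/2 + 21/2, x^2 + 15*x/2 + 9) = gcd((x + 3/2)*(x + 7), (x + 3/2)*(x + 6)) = x + 3/2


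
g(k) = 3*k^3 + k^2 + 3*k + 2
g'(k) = 9*k^2 + 2*k + 3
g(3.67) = 174.77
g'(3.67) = 131.56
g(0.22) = 2.74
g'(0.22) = 3.88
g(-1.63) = -13.23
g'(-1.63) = 23.65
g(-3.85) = -165.93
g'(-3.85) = 128.70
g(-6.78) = -907.37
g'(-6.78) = 403.16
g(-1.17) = -4.95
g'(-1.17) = 12.98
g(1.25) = 13.17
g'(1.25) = 19.56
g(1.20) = 12.22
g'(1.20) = 18.36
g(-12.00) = -5074.00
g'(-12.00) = 1275.00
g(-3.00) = -79.00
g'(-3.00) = 78.00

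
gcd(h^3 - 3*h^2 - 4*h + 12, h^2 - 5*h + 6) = h^2 - 5*h + 6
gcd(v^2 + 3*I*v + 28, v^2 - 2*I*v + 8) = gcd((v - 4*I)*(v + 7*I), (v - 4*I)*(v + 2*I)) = v - 4*I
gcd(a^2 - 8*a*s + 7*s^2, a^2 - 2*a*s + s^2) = -a + s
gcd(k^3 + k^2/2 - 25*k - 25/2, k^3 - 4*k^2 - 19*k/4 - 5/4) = k^2 - 9*k/2 - 5/2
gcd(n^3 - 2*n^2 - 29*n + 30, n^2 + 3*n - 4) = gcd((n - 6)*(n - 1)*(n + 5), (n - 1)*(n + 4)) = n - 1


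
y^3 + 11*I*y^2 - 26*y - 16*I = (y + I)*(y + 2*I)*(y + 8*I)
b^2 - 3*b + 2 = (b - 2)*(b - 1)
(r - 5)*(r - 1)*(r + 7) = r^3 + r^2 - 37*r + 35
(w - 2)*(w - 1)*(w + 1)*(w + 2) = w^4 - 5*w^2 + 4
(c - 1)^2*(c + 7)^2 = c^4 + 12*c^3 + 22*c^2 - 84*c + 49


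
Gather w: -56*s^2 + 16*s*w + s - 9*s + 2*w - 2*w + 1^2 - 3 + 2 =-56*s^2 + 16*s*w - 8*s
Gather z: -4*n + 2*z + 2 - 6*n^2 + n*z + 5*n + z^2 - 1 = -6*n^2 + n + z^2 + z*(n + 2) + 1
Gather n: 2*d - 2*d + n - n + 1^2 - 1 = 0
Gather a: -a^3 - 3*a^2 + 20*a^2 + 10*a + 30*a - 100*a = -a^3 + 17*a^2 - 60*a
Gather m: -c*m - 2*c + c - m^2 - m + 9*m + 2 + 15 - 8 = -c - m^2 + m*(8 - c) + 9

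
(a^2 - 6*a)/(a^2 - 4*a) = (a - 6)/(a - 4)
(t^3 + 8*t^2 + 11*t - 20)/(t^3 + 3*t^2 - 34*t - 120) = (t - 1)/(t - 6)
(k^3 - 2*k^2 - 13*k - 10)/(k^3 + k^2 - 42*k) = (k^3 - 2*k^2 - 13*k - 10)/(k*(k^2 + k - 42))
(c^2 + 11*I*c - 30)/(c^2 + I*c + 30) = (c + 5*I)/(c - 5*I)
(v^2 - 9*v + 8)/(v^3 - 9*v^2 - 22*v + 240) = (v - 1)/(v^2 - v - 30)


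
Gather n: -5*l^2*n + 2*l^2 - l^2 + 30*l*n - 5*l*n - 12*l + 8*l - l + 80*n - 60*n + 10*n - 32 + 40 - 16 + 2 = l^2 - 5*l + n*(-5*l^2 + 25*l + 30) - 6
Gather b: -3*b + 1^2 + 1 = 2 - 3*b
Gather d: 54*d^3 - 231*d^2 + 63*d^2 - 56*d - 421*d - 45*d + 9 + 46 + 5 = 54*d^3 - 168*d^2 - 522*d + 60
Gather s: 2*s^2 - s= 2*s^2 - s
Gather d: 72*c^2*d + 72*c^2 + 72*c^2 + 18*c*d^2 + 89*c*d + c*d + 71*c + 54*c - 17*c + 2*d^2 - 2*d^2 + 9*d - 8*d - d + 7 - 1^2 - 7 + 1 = 144*c^2 + 18*c*d^2 + 108*c + d*(72*c^2 + 90*c)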